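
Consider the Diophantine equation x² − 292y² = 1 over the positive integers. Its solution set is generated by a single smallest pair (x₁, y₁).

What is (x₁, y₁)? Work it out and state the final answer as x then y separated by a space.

√292 = [17; 11,2,1,3,8,3,1,2,11,34, …], period ℓ=10 (even) → k=9
a_0=17:  p_0=17·1+0=17,  q_0=17·0+1=1
a_1=11:  p_1=11·17+1=188,  q_1=11·1+0=11
a_2=2:  p_2=2·188+17=393,  q_2=2·11+1=23
a_3=1:  p_3=1·393+188=581,  q_3=1·23+11=34
…
a_5=8:  p_5=8·2136+581=17669,  q_5=8·125+34=1034
…
a_8=2:  p_8=2·72812+55143=200767,  q_8=2·4261+3227=11749
a_9=11:  p_9=11·200767+72812=2281249,  q_9=11·11749+4261=133500
fundamental: x₁=2281249, y₁=133500  (since 5204097000001 − 292·17822250000 = 1)

2281249 133500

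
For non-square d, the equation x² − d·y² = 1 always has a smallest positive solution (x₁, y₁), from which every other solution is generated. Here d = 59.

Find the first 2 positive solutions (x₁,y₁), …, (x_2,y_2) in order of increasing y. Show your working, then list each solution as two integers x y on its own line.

530 69
561799 73140

√59 = [7; 1,2,7,2,1,14, …], period ℓ=6 (even) → k=5
k=0  a_k=7  p_k/q_k = 7/1
k=1  a_k=1  p_k/q_k = 8/1
k=2  a_k=2  p_k/q_k = 23/3
k=3  a_k=7  p_k/q_k = 169/22
k=4  a_k=2  p_k/q_k = 361/47
k=5  a_k=1  p_k/q_k = 530/69
(x₁, y₁) = (530, 69);  530² − 59·69² = 1 ✓
(530+69√59)^2 = 561799 + 73140√59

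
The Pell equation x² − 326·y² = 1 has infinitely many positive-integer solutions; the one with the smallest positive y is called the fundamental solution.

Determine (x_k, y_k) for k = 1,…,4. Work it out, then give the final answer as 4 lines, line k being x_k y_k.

325 18
211249 11700
137311525 7604982
89252280001 4943226600

d=326: √d = [18; 18,36] (ℓ=2, even), read p_1/q_1
k=0  a_k=18  p_k/q_k = 18/1
k=1  a_k=18  p_k/q_k = 325/18
fundamental: x₁=325, y₁=18  (since 105625 − 326·324 = 1)
k=2:  x_2 = 325·325+326·18·18 = 211249,  y_2 = 325·18+18·325 = 11700
k=3:  x_3 = 325·211249+326·18·11700 = 137311525,  y_3 = 325·11700+18·211249 = 7604982
k=4:  x_4 = 325·137311525+326·18·7604982 = 89252280001,  y_4 = 325·7604982+18·137311525 = 4943226600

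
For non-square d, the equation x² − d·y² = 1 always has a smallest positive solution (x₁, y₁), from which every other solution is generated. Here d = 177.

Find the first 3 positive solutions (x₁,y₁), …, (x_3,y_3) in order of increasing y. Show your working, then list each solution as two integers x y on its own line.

62423 4692
7793261857 585777432
972957569736599 73131969270780

√177 → a₀=13, period (3,3,2,8,2,3,3,26); ℓ=8 even so k=7
a_0=13:  p_0=13·1+0=13,  q_0=13·0+1=1
…
a_2=3:  p_2=3·40+13=133,  q_2=3·3+1=10
…
a_4=8:  p_4=8·306+133=2581,  q_4=8·23+10=194
…
a_6=3:  p_6=3·5468+2581=18985,  q_6=3·411+194=1427
a_7=3:  p_7=3·18985+5468=62423,  q_7=3·1427+411=4692
(x₁, y₁) = (62423, 4692);  62423² − 177·4692² = 1 ✓
n=2: (62423,4692)∘(62423,4692) = (62423·62423+177·4692·4692, 62423·4692+4692·62423) = (7793261857,585777432)
n=3: (7793261857,585777432)∘(62423,4692) = (62423·7793261857+177·4692·585777432, 62423·585777432+4692·7793261857) = (972957569736599,73131969270780)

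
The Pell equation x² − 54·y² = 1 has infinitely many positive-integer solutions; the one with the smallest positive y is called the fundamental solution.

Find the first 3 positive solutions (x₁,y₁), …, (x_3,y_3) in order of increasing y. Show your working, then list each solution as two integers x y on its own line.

485 66
470449 64020
456335045 62099334

[7; 2,1,6,1,2,14] for √54; ℓ=6 ⇒ convergent index 5
k=0  a_k=7  p_k/q_k = 7/1
k=1  a_k=2  p_k/q_k = 15/2
k=2  a_k=1  p_k/q_k = 22/3
k=3  a_k=6  p_k/q_k = 147/20
k=4  a_k=1  p_k/q_k = 169/23
k=5  a_k=2  p_k/q_k = 485/66
(x₁, y₁) = (485, 66);  485² − 54·66² = 1 ✓
(485+66√54)^2 = 470449 + 64020√54
(485+66√54)^3 = 456335045 + 62099334√54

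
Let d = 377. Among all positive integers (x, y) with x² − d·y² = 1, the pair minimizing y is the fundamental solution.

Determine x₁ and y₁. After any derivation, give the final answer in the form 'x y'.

√377 = [19; 2,2,2,38, …], period ℓ=4 (even) → k=3
k=0  a_k=19  p_k/q_k = 19/1
…
k=2  a_k=2  p_k/q_k = 97/5
k=3  a_k=2  p_k/q_k = 233/12
(x₁, y₁) = (233, 12);  233² − 377·12² = 1 ✓

233 12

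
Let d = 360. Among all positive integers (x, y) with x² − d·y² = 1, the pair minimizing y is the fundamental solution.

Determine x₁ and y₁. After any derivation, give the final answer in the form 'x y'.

d=360: √d = [18; 1,36] (ℓ=2, even), read p_1/q_1
i=0: a=18 ⇒ p=18, q=1
i=1: a=1 ⇒ p=19, q=1
→ (19, 1).  Check: 19²=361, 360·1²=360, difference 1.

19 1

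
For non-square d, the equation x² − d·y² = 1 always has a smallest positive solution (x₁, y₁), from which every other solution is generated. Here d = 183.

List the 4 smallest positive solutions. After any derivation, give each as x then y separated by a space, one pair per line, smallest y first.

[13; 1,1,8,1,1,26] for √183; ℓ=6 ⇒ convergent index 5
a_0=13:  p_0=13·1+0=13,  q_0=13·0+1=1
a_1=1:  p_1=1·13+1=14,  q_1=1·1+0=1
a_2=1:  p_2=1·14+13=27,  q_2=1·1+1=2
a_3=8:  p_3=8·27+14=230,  q_3=8·2+1=17
a_4=1:  p_4=1·230+27=257,  q_4=1·17+2=19
a_5=1:  p_5=1·257+230=487,  q_5=1·19+17=36
→ (487, 36).  Check: 487²=237169, 183·36²=237168, difference 1.
n=2: (487,36)∘(487,36) = (487·487+183·36·36, 487·36+36·487) = (474337,35064)
n=3: (474337,35064)∘(487,36) = (487·474337+183·36·35064, 487·35064+36·474337) = (462003751,34152300)
n=4: (462003751,34152300)∘(487,36) = (487·462003751+183·36·34152300, 487·34152300+36·462003751) = (449991179137,33264305136)

487 36
474337 35064
462003751 34152300
449991179137 33264305136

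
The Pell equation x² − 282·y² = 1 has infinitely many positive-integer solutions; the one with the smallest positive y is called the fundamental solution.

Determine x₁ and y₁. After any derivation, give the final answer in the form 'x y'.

√282 → a₀=16, period (1,3,1,4,1,3,1,32); ℓ=8 even so k=7
k=0  a_k=16  p_k/q_k = 16/1
k=1  a_k=1  p_k/q_k = 17/1
…
k=3  a_k=1  p_k/q_k = 84/5
k=4  a_k=4  p_k/q_k = 403/24
…
k=6  a_k=3  p_k/q_k = 1864/111
k=7  a_k=1  p_k/q_k = 2351/140
(x₁, y₁) = (2351, 140);  2351² − 282·140² = 1 ✓

2351 140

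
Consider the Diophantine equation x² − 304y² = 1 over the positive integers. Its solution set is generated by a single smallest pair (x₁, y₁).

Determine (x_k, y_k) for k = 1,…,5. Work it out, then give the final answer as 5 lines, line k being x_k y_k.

[17; 2,3,2,1,1,1,1,1,2,3,2,34] for √304; ℓ=12 ⇒ convergent index 11
i=0: a=17 ⇒ p=17, q=1
i=1: a=2 ⇒ p=35, q=2
…
i=3: a=2 ⇒ p=279, q=16
…
i=8: a=1 ⇒ p=2842, q=163
…
i=10: a=3 ⇒ p=25177, q=1444
i=11: a=2 ⇒ p=57799, q=3315
→ (57799, 3315).  Check: 57799²=3340724401, 304·3315²=3340724400, difference 1.
n=2: (57799,3315)∘(57799,3315) = (57799·57799+304·3315·3315, 57799·3315+3315·57799) = (6681448801,383207370)
n=3: (6681448801,383207370)∘(57799,3315) = (57799·6681448801+304·3315·383207370, 57799·383207370+3315·6681448801) = (772362118440199,44298005553945)
n=4: (772362118440199,44298005553945)∘(57799,3315) = (57799·772362118440199+304·3315·44298005553945, 57799·44298005553945+3315·772362118440199) = (89283516160768675201,5120760845641726740)
n=5: (89283516160768675201,5120760845641726740)∘(57799,3315) = (57799·89283516160768675201+304·3315·5120760845641726740, 57799·5120760845641726740+3315·89283516160768675201) = (10320995900380175197444999,591949712190194322136575)

57799 3315
6681448801 383207370
772362118440199 44298005553945
89283516160768675201 5120760845641726740
10320995900380175197444999 591949712190194322136575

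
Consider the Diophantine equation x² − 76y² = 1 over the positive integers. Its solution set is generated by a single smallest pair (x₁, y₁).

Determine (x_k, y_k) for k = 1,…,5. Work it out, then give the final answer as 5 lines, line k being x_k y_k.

√76 → a₀=8, period (1,2,1,1,5,4,5,1,1,2,1,16); ℓ=12 even so k=11
a_0=8:  p_0=8·1+0=8,  q_0=8·0+1=1
a_1=1:  p_1=1·8+1=9,  q_1=1·1+0=1
a_2=2:  p_2=2·9+8=26,  q_2=2·1+1=3
a_3=1:  p_3=1·26+9=35,  q_3=1·3+1=4
a_4=1:  p_4=1·35+26=61,  q_4=1·4+3=7
a_5=5:  p_5=5·61+35=340,  q_5=5·7+4=39
a_6=4:  p_6=4·340+61=1421,  q_6=4·39+7=163
a_7=5:  p_7=5·1421+340=7445,  q_7=5·163+39=854
a_8=1:  p_8=1·7445+1421=8866,  q_8=1·854+163=1017
…
a_10=2:  p_10=2·16311+8866=41488,  q_10=2·1871+1017=4759
a_11=1:  p_11=1·41488+16311=57799,  q_11=1·4759+1871=6630
fundamental: x₁=57799, y₁=6630  (since 3340724401 − 76·43956900 = 1)
k=2:  x_2 = 57799·57799+76·6630·6630 = 6681448801,  y_2 = 57799·6630+6630·57799 = 766414740
k=3:  x_3 = 57799·6681448801+76·6630·766414740 = 772362118440199,  y_3 = 57799·766414740+6630·6681448801 = 88596011107890
k=4:  x_4 = 57799·772362118440199+76·6630·88596011107890 = 89283516160768675201,  y_4 = 57799·88596011107890+6630·772362118440199 = 10241521691283453480
k=5:  x_5 = 57799·89283516160768675201+76·6630·10241521691283453480 = 10320995900380175197444999,  y_5 = 57799·10241521691283453480+6630·89283516160768675201 = 1183899424380388644273150

57799 6630
6681448801 766414740
772362118440199 88596011107890
89283516160768675201 10241521691283453480
10320995900380175197444999 1183899424380388644273150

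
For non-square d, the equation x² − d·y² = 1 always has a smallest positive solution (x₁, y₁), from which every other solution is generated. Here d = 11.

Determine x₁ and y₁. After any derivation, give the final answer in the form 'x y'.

10 3

d=11: √d = [3; 3,6] (ℓ=2, even), read p_1/q_1
i=0: a=3 ⇒ p=3, q=1
i=1: a=3 ⇒ p=10, q=3
(x₁, y₁) = (10, 3);  10² − 11·3² = 1 ✓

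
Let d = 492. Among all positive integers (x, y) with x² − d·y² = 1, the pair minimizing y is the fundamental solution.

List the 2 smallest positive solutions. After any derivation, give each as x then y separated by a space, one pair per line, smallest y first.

29767 1342
1772148577 79894628

[22; 5,1,1,10,1,1,5,44] for √492; ℓ=8 ⇒ convergent index 7
a_0=22:  p_0=22·1+0=22,  q_0=22·0+1=1
a_1=5:  p_1=5·22+1=111,  q_1=5·1+0=5
…
a_3=1:  p_3=1·133+111=244,  q_3=1·6+5=11
a_4=10:  p_4=10·244+133=2573,  q_4=10·11+6=116
a_5=1:  p_5=1·2573+244=2817,  q_5=1·116+11=127
a_6=1:  p_6=1·2817+2573=5390,  q_6=1·127+116=243
a_7=5:  p_7=5·5390+2817=29767,  q_7=5·243+127=1342
→ (29767, 1342).  Check: 29767²=886074289, 492·1342²=886074288, difference 1.
(x_2, y_2) = (29767·29767 + 492·1342·1342, 29767·1342 + 1342·29767) = (1772148577, 79894628)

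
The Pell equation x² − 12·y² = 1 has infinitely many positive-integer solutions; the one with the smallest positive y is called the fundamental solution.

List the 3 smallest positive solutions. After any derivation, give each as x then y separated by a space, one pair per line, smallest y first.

7 2
97 28
1351 390

d=12: √d = [3; 2,6] (ℓ=2, even), read p_1/q_1
k=0  a_k=3  p_k/q_k = 3/1
k=1  a_k=2  p_k/q_k = 7/2
→ (7, 2).  Check: 7²=49, 12·2²=48, difference 1.
(x_2, y_2) = (7·7 + 12·2·2, 7·2 + 2·7) = (97, 28)
(x_3, y_3) = (7·97 + 12·2·28, 7·28 + 2·97) = (1351, 390)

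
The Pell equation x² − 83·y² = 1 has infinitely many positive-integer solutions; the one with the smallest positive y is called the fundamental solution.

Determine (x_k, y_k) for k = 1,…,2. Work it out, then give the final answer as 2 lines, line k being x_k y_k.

82 9
13447 1476

[9; 9,18] for √83; ℓ=2 ⇒ convergent index 1
step 0: (9, 1)  from 9·(1,0) + (0,1)
step 1: (82, 9)  from 9·(9,1) + (1,0)
→ (82, 9).  Check: 82²=6724, 83·9²=6723, difference 1.
k=2:  x_2 = 82·82+83·9·9 = 13447,  y_2 = 82·9+9·82 = 1476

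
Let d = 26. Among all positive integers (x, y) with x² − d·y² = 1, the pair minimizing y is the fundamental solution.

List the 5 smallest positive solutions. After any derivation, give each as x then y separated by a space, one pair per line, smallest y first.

51 10
5201 1020
530451 104030
54100801 10610040
5517751251 1082120050

[5; 10] for √26; ℓ=1 ⇒ convergent index 1
i=0: a=5 ⇒ p=5, q=1
i=1: a=10 ⇒ p=51, q=10
(x₁, y₁) = (51, 10);  51² − 26·10² = 1 ✓
(x_2, y_2) = (51·51 + 26·10·10, 51·10 + 10·51) = (5201, 1020)
(x_3, y_3) = (51·5201 + 26·10·1020, 51·1020 + 10·5201) = (530451, 104030)
(x_4, y_4) = (51·530451 + 26·10·104030, 51·104030 + 10·530451) = (54100801, 10610040)
(x_5, y_5) = (51·54100801 + 26·10·10610040, 51·10610040 + 10·54100801) = (5517751251, 1082120050)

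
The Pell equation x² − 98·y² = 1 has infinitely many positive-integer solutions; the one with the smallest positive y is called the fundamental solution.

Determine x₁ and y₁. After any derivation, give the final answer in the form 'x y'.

99 10

√98 = [9; 1,8,1,18, …], period ℓ=4 (even) → k=3
i=0: a=9 ⇒ p=9, q=1
…
i=2: a=8 ⇒ p=89, q=9
i=3: a=1 ⇒ p=99, q=10
fundamental: x₁=99, y₁=10  (since 9801 − 98·100 = 1)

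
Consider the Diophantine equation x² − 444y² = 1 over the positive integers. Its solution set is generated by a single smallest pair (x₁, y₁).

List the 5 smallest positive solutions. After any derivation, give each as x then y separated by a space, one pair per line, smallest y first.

295 14
174049 8260
102688615 4873386
60586108801 2875289480
35745701503975 1696415919814

d=444: √d = [21; 14,42] (ℓ=2, even), read p_1/q_1
step 0: (21, 1)  from 21·(1,0) + (0,1)
step 1: (295, 14)  from 14·(21,1) + (1,0)
fundamental: x₁=295, y₁=14  (since 87025 − 444·196 = 1)
(295+14√444)^2 = 174049 + 8260√444
(295+14√444)^3 = 102688615 + 4873386√444
(295+14√444)^4 = 60586108801 + 2875289480√444
(295+14√444)^5 = 35745701503975 + 1696415919814√444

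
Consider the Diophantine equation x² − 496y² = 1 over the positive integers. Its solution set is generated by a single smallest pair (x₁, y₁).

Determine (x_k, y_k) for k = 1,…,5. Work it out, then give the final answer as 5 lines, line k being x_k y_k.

4620799 207480
42703566796801 1917446753040
394649197502177907199 17720272078000750440
3647189234337689639247667201 163763630995505661818050080
33705856733676329245494460531519999 1513437644680785412974289982477400

√496 = [22; 3,1,2,4,1,…,1,3,44, …], period ℓ=16 (even) → k=15
k=0  a_k=22  p_k/q_k = 22/1
…
k=8  a_k=2  p_k/q_k = 14543/653
…
k=12  a_k=4  p_k/q_k = 389209/17476
k=13  a_k=2  p_k/q_k = 863293/38763
k=14  a_k=1  p_k/q_k = 1252502/56239
k=15  a_k=3  p_k/q_k = 4620799/207480
(x₁, y₁) = (4620799, 207480);  4620799² − 496·207480² = 1 ✓
n=2: (4620799,207480)∘(4620799,207480) = (4620799·4620799+496·207480·207480, 4620799·207480+207480·4620799) = (42703566796801,1917446753040)
n=3: (42703566796801,1917446753040)∘(4620799,207480) = (4620799·42703566796801+496·207480·1917446753040, 4620799·1917446753040+207480·42703566796801) = (394649197502177907199,17720272078000750440)
n=4: (394649197502177907199,17720272078000750440)∘(4620799,207480) = (4620799·394649197502177907199+496·207480·17720272078000750440, 4620799·17720272078000750440+207480·394649197502177907199) = (3647189234337689639247667201,163763630995505661818050080)
n=5: (3647189234337689639247667201,163763630995505661818050080)∘(4620799,207480) = (4620799·3647189234337689639247667201+496·207480·163763630995505661818050080, 4620799·163763630995505661818050080+207480·3647189234337689639247667201) = (33705856733676329245494460531519999,1513437644680785412974289982477400)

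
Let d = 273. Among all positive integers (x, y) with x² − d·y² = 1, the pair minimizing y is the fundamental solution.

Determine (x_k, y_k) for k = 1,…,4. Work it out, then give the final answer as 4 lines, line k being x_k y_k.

√273 → a₀=16, period (1,1,10,1,1,32); ℓ=6 even so k=5
step 0: (16, 1)  from 16·(1,0) + (0,1)
step 1: (17, 1)  from 1·(16,1) + (1,0)
…
step 3: (347, 21)  from 10·(33,2) + (17,1)
step 4: (380, 23)  from 1·(347,21) + (33,2)
step 5: (727, 44)  from 1·(380,23) + (347,21)
fundamental: x₁=727, y₁=44  (since 528529 − 273·1936 = 1)
(x_2, y_2) = (727·727 + 273·44·44, 727·44 + 44·727) = (1057057, 63976)
(x_3, y_3) = (727·1057057 + 273·44·63976, 727·63976 + 44·1057057) = (1536960151, 93021060)
(x_4, y_4) = (727·1536960151 + 273·44·93021060, 727·93021060 + 44·1536960151) = (2234739002497, 135252557264)

727 44
1057057 63976
1536960151 93021060
2234739002497 135252557264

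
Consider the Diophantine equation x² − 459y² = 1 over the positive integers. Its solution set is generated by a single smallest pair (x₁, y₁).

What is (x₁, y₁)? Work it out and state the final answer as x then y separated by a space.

499850 23331

[21; 2,2,1,4,21,4,1,2,2,42] for √459; ℓ=10 ⇒ convergent index 9
k=0  a_k=21  p_k/q_k = 21/1
…
k=2  a_k=2  p_k/q_k = 107/5
k=3  a_k=1  p_k/q_k = 150/7
k=4  a_k=4  p_k/q_k = 707/33
k=5  a_k=21  p_k/q_k = 14997/700
k=6  a_k=4  p_k/q_k = 60695/2833
k=7  a_k=1  p_k/q_k = 75692/3533
k=8  a_k=2  p_k/q_k = 212079/9899
k=9  a_k=2  p_k/q_k = 499850/23331
fundamental: x₁=499850, y₁=23331  (since 249850022500 − 459·544335561 = 1)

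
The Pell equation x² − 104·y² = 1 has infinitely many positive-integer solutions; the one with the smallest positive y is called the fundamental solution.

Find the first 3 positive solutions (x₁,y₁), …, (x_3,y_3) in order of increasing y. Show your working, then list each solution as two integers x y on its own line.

[10; 5,20] for √104; ℓ=2 ⇒ convergent index 1
i=0: a=10 ⇒ p=10, q=1
i=1: a=5 ⇒ p=51, q=5
(x₁, y₁) = (51, 5);  51² − 104·5² = 1 ✓
k=2:  x_2 = 51·51+104·5·5 = 5201,  y_2 = 51·5+5·51 = 510
k=3:  x_3 = 51·5201+104·5·510 = 530451,  y_3 = 51·510+5·5201 = 52015

51 5
5201 510
530451 52015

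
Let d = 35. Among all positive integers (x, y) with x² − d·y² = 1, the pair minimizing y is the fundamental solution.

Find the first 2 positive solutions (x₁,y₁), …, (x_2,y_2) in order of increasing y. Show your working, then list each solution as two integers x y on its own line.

6 1
71 12

√35 → a₀=5, period (1,10); ℓ=2 even so k=1
a_0=5:  p_0=5·1+0=5,  q_0=5·0+1=1
a_1=1:  p_1=1·5+1=6,  q_1=1·1+0=1
(x₁, y₁) = (6, 1);  6² − 35·1² = 1 ✓
(x_2, y_2) = (6·6 + 35·1·1, 6·1 + 1·6) = (71, 12)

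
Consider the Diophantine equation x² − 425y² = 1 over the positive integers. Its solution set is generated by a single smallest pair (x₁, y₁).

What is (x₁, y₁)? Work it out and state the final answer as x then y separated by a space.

143649 6968

[20; 1,1,1,1,1,1,40] for √425; ℓ=7 ⇒ convergent index 13
a_0=20:  p_0=20·1+0=20,  q_0=20·0+1=1
…
a_2=1:  p_2=1·21+20=41,  q_2=1·1+1=2
…
a_5=1:  p_5=1·103+62=165,  q_5=1·5+3=8
…
a_12=1:  p_12=1·55229+33191=88420,  q_12=1·2679+1610=4289
a_13=1:  p_13=1·88420+55229=143649,  q_13=1·4289+2679=6968
→ (143649, 6968).  Check: 143649²=20635035201, 425·6968²=20635035200, difference 1.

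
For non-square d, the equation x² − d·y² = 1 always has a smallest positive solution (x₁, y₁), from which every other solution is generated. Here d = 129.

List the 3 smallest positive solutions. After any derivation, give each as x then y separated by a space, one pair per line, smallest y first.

16855 1484
568182049 50025640
19153416854935 1686364322916

√129 → a₀=11, period (2,1,3,1,6,1,3,1,2,22); ℓ=10 even so k=9
step 0: (11, 1)  from 11·(1,0) + (0,1)
step 1: (23, 2)  from 2·(11,1) + (1,0)
step 2: (34, 3)  from 1·(23,2) + (11,1)
step 3: (125, 11)  from 3·(34,3) + (23,2)
…
step 5: (1079, 95)  from 6·(159,14) + (125,11)
…
step 8: (6031, 531)  from 1·(4793,422) + (1238,109)
step 9: (16855, 1484)  from 2·(6031,531) + (4793,422)
(x₁, y₁) = (16855, 1484);  16855² − 129·1484² = 1 ✓
(x_2, y_2) = (16855·16855 + 129·1484·1484, 16855·1484 + 1484·16855) = (568182049, 50025640)
(x_3, y_3) = (16855·568182049 + 129·1484·50025640, 16855·50025640 + 1484·568182049) = (19153416854935, 1686364322916)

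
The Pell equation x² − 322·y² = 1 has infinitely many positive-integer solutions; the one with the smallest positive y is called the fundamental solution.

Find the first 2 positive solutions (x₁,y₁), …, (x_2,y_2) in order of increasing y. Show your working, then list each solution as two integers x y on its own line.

323 18
208657 11628

√322 = [17; 1,16,1,34, …], period ℓ=4 (even) → k=3
i=0: a=17 ⇒ p=17, q=1
…
i=2: a=16 ⇒ p=305, q=17
i=3: a=1 ⇒ p=323, q=18
(x₁, y₁) = (323, 18);  323² − 322·18² = 1 ✓
(x_2, y_2) = (323·323 + 322·18·18, 323·18 + 18·323) = (208657, 11628)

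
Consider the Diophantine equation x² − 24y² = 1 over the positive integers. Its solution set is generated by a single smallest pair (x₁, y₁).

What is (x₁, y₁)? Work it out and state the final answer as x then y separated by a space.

d=24: √d = [4; 1,8] (ℓ=2, even), read p_1/q_1
k=0  a_k=4  p_k/q_k = 4/1
k=1  a_k=1  p_k/q_k = 5/1
fundamental: x₁=5, y₁=1  (since 25 − 24·1 = 1)

5 1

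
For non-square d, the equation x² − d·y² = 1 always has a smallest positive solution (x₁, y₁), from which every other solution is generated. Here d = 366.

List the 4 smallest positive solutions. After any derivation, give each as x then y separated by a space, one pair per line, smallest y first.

907925 47458
1648655611249 86176609300
2993711291685588725 156483795997357542
5436130649005627630680001 284151100961715516031400

d=366: √d = [19; 7,1,1,1,2,12,2,1,1,1,7,38] (ℓ=12, even), read p_11/q_11
step 0: (19, 1)  from 19·(1,0) + (0,1)
…
step 2: (153, 8)  from 1·(134,7) + (19,1)
step 3: (287, 15)  from 1·(153,8) + (134,7)
…
step 5: (1167, 61)  from 2·(440,23) + (287,15)
…
step 7: (30055, 1571)  from 2·(14444,755) + (1167,61)
…
step 9: (74554, 3897)  from 1·(44499,2326) + (30055,1571)
step 10: (119053, 6223)  from 1·(74554,3897) + (44499,2326)
step 11: (907925, 47458)  from 7·(119053,6223) + (74554,3897)
(x₁, y₁) = (907925, 47458);  907925² − 366·47458² = 1 ✓
n=2: (907925,47458)∘(907925,47458) = (907925·907925+366·47458·47458, 907925·47458+47458·907925) = (1648655611249,86176609300)
n=3: (1648655611249,86176609300)∘(907925,47458) = (907925·1648655611249+366·47458·86176609300, 907925·86176609300+47458·1648655611249) = (2993711291685588725,156483795997357542)
n=4: (2993711291685588725,156483795997357542)∘(907925,47458) = (907925·2993711291685588725+366·47458·156483795997357542, 907925·156483795997357542+47458·2993711291685588725) = (5436130649005627630680001,284151100961715516031400)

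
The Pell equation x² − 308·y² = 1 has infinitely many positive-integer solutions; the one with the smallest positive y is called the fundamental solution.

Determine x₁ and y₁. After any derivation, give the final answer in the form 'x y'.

√308 → a₀=17, period (1,1,4,1,1,34); ℓ=6 even so k=5
step 0: (17, 1)  from 17·(1,0) + (0,1)
step 1: (18, 1)  from 1·(17,1) + (1,0)
…
step 4: (193, 11)  from 1·(158,9) + (35,2)
step 5: (351, 20)  from 1·(193,11) + (158,9)
(x₁, y₁) = (351, 20);  351² − 308·20² = 1 ✓

351 20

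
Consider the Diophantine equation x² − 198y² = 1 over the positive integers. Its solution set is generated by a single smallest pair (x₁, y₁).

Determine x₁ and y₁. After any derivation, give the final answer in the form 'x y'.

197 14

d=198: √d = [14; 14,28] (ℓ=2, even), read p_1/q_1
a_0=14:  p_0=14·1+0=14,  q_0=14·0+1=1
a_1=14:  p_1=14·14+1=197,  q_1=14·1+0=14
→ (197, 14).  Check: 197²=38809, 198·14²=38808, difference 1.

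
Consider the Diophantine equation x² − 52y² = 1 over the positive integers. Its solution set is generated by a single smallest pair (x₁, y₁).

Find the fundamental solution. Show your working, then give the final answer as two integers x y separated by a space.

[7; 4,1,2,1,4,14] for √52; ℓ=6 ⇒ convergent index 5
i=0: a=7 ⇒ p=7, q=1
i=1: a=4 ⇒ p=29, q=4
i=2: a=1 ⇒ p=36, q=5
i=3: a=2 ⇒ p=101, q=14
i=4: a=1 ⇒ p=137, q=19
i=5: a=4 ⇒ p=649, q=90
(x₁, y₁) = (649, 90);  649² − 52·90² = 1 ✓

649 90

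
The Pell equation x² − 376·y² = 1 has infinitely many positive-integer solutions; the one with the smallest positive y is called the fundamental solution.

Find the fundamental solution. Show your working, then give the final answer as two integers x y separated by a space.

√376 → a₀=19, period (2,1,1,3,1,…,1,2,38); ℓ=16 even so k=15
step 0: (19, 1)  from 19·(1,0) + (0,1)
…
step 2: (58, 3)  from 1·(39,2) + (19,1)
…
step 4: (349, 18)  from 3·(97,5) + (58,3)
…
step 6: (1241, 64)  from 2·(446,23) + (349,18)
step 7: (2928, 151)  from 2·(1241,64) + (446,23)
step 8: (12953, 668)  from 4·(2928,151) + (1241,64)
…
step 11: (99455, 5129)  from 1·(70621,3642) + (28834,1487)
step 12: (368986, 19029)  from 3·(99455,5129) + (70621,3642)
step 13: (468441, 24158)  from 1·(368986,19029) + (99455,5129)
step 14: (837427, 43187)  from 1·(468441,24158) + (368986,19029)
step 15: (2143295, 110532)  from 2·(837427,43187) + (468441,24158)
→ (2143295, 110532).  Check: 2143295²=4593713457025, 376·110532²=4593713457024, difference 1.

2143295 110532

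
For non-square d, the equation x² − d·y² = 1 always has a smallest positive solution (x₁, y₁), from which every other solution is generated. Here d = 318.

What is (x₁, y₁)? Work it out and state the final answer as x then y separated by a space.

107 6

[17; 1,4,1,34] for √318; ℓ=4 ⇒ convergent index 3
step 0: (17, 1)  from 17·(1,0) + (0,1)
step 1: (18, 1)  from 1·(17,1) + (1,0)
step 2: (89, 5)  from 4·(18,1) + (17,1)
step 3: (107, 6)  from 1·(89,5) + (18,1)
(x₁, y₁) = (107, 6);  107² − 318·6² = 1 ✓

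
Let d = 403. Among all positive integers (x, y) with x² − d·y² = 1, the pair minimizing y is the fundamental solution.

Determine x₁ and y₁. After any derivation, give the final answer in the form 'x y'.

d=403: √d = [20; 13,2,1,3,1,3,1,2,13,40] (ℓ=10, even), read p_9/q_9
k=0  a_k=20  p_k/q_k = 20/1
k=1  a_k=13  p_k/q_k = 261/13
…
k=3  a_k=1  p_k/q_k = 803/40
k=4  a_k=3  p_k/q_k = 2951/147
k=5  a_k=1  p_k/q_k = 3754/187
k=6  a_k=3  p_k/q_k = 14213/708
k=7  a_k=1  p_k/q_k = 17967/895
k=8  a_k=2  p_k/q_k = 50147/2498
k=9  a_k=13  p_k/q_k = 669878/33369
(x₁, y₁) = (669878, 33369);  669878² − 403·33369² = 1 ✓

669878 33369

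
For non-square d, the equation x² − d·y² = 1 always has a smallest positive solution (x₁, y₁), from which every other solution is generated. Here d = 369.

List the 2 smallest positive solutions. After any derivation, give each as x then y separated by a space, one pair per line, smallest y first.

8396801 437120
141012534067201 7340819306240

√369 = [19; 4,1,3,2,7,4,7,2,3,1,4,38, …], period ℓ=12 (even) → k=11
k=0  a_k=19  p_k/q_k = 19/1
k=1  a_k=4  p_k/q_k = 77/4
k=2  a_k=1  p_k/q_k = 96/5
…
k=4  a_k=2  p_k/q_k = 826/43
k=5  a_k=7  p_k/q_k = 6147/320
…
k=8  a_k=2  p_k/q_k = 393504/20485
…
k=10  a_k=1  p_k/q_k = 1758061/91521
k=11  a_k=4  p_k/q_k = 8396801/437120
→ (8396801, 437120).  Check: 8396801²=70506267033601, 369·437120²=70506267033600, difference 1.
k=2:  x_2 = 8396801·8396801+369·437120·437120 = 141012534067201,  y_2 = 8396801·437120+437120·8396801 = 7340819306240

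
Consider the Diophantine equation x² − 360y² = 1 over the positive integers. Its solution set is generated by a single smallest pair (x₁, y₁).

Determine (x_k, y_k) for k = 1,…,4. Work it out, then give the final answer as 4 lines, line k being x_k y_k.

√360 = [18; 1,36, …], period ℓ=2 (even) → k=1
k=0  a_k=18  p_k/q_k = 18/1
k=1  a_k=1  p_k/q_k = 19/1
(x₁, y₁) = (19, 1);  19² − 360·1² = 1 ✓
k=2:  x_2 = 19·19+360·1·1 = 721,  y_2 = 19·1+1·19 = 38
k=3:  x_3 = 19·721+360·1·38 = 27379,  y_3 = 19·38+1·721 = 1443
k=4:  x_4 = 19·27379+360·1·1443 = 1039681,  y_4 = 19·1443+1·27379 = 54796

19 1
721 38
27379 1443
1039681 54796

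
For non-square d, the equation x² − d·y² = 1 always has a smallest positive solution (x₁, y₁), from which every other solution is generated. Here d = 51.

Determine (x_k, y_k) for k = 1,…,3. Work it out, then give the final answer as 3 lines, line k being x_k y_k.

50 7
4999 700
499850 69993

√51 = [7; 7,14, …], period ℓ=2 (even) → k=1
step 0: (7, 1)  from 7·(1,0) + (0,1)
step 1: (50, 7)  from 7·(7,1) + (1,0)
→ (50, 7).  Check: 50²=2500, 51·7²=2499, difference 1.
n=2: (50,7)∘(50,7) = (50·50+51·7·7, 50·7+7·50) = (4999,700)
n=3: (4999,700)∘(50,7) = (50·4999+51·7·700, 50·700+7·4999) = (499850,69993)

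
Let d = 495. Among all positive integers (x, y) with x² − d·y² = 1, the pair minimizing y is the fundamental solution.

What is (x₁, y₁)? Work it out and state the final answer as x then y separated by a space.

89 4

[22; 4,44] for √495; ℓ=2 ⇒ convergent index 1
k=0  a_k=22  p_k/q_k = 22/1
k=1  a_k=4  p_k/q_k = 89/4
(x₁, y₁) = (89, 4);  89² − 495·4² = 1 ✓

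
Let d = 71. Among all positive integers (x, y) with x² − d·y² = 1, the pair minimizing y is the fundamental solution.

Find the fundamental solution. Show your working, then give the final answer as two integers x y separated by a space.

d=71: √d = [8; 2,2,1,7,1,2,2,16] (ℓ=8, even), read p_7/q_7
step 0: (8, 1)  from 8·(1,0) + (0,1)
step 1: (17, 2)  from 2·(8,1) + (1,0)
step 2: (42, 5)  from 2·(17,2) + (8,1)
step 3: (59, 7)  from 1·(42,5) + (17,2)
step 4: (455, 54)  from 7·(59,7) + (42,5)
…
step 6: (1483, 176)  from 2·(514,61) + (455,54)
step 7: (3480, 413)  from 2·(1483,176) + (514,61)
→ (3480, 413).  Check: 3480²=12110400, 71·413²=12110399, difference 1.

3480 413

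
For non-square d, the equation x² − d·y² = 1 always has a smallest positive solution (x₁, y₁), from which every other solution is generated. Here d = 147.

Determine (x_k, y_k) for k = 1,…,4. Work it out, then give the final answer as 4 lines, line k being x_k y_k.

√147 = [12; 8,24, …], period ℓ=2 (even) → k=1
i=0: a=12 ⇒ p=12, q=1
i=1: a=8 ⇒ p=97, q=8
(x₁, y₁) = (97, 8);  97² − 147·8² = 1 ✓
k=2:  x_2 = 97·97+147·8·8 = 18817,  y_2 = 97·8+8·97 = 1552
k=3:  x_3 = 97·18817+147·8·1552 = 3650401,  y_3 = 97·1552+8·18817 = 301080
k=4:  x_4 = 97·3650401+147·8·301080 = 708158977,  y_4 = 97·301080+8·3650401 = 58407968

97 8
18817 1552
3650401 301080
708158977 58407968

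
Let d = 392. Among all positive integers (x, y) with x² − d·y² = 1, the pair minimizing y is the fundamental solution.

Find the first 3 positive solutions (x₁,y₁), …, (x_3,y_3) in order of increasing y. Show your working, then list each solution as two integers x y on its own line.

99 5
19601 990
3880899 196015

√392 → a₀=19, period (1,3,1,38); ℓ=4 even so k=3
i=0: a=19 ⇒ p=19, q=1
i=1: a=1 ⇒ p=20, q=1
i=2: a=3 ⇒ p=79, q=4
i=3: a=1 ⇒ p=99, q=5
(x₁, y₁) = (99, 5);  99² − 392·5² = 1 ✓
(99+5√392)^2 = 19601 + 990√392
(99+5√392)^3 = 3880899 + 196015√392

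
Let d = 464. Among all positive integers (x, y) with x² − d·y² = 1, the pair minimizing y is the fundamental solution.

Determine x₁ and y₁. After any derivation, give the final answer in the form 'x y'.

d=464: √d = [21; 1,1,5,1,1,1,5,1,1,42] (ℓ=10, even), read p_9/q_9
k=0  a_k=21  p_k/q_k = 21/1
k=1  a_k=1  p_k/q_k = 22/1
…
k=3  a_k=5  p_k/q_k = 237/11
…
k=5  a_k=1  p_k/q_k = 517/24
k=6  a_k=1  p_k/q_k = 797/37
k=7  a_k=5  p_k/q_k = 4502/209
k=8  a_k=1  p_k/q_k = 5299/246
k=9  a_k=1  p_k/q_k = 9801/455
fundamental: x₁=9801, y₁=455  (since 96059601 − 464·207025 = 1)

9801 455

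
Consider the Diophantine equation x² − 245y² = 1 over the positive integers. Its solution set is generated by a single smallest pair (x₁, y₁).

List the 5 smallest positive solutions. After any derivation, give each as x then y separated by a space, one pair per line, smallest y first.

[15; 1,1,1,7,6,7,1,1,1,30] for √245; ℓ=10 ⇒ convergent index 9
step 0: (15, 1)  from 15·(1,0) + (0,1)
step 1: (16, 1)  from 1·(15,1) + (1,0)
…
step 3: (47, 3)  from 1·(31,2) + (16,1)
…
step 6: (15809, 1010)  from 7·(2207,141) + (360,23)
step 7: (18016, 1151)  from 1·(15809,1010) + (2207,141)
step 8: (33825, 2161)  from 1·(18016,1151) + (15809,1010)
step 9: (51841, 3312)  from 1·(33825,2161) + (18016,1151)
fundamental: x₁=51841, y₁=3312  (since 2687489281 − 245·10969344 = 1)
n=2: (51841,3312)∘(51841,3312) = (51841·51841+245·3312·3312, 51841·3312+3312·51841) = (5374978561,343394784)
n=3: (5374978561,343394784)∘(51841,3312) = (51841·5374978561+245·3312·343394784, 51841·343394784+3312·5374978561) = (557288527109761,35603857991376)
n=4: (557288527109761,35603857991376)∘(51841,3312) = (51841·557288527109761+245·3312·35603857991376, 51841·35603857991376+3312·557288527109761) = (57780789062419261441,3691479203918451648)
n=5: (57780789062419261441,3691479203918451648)∘(51841,3312) = (51841·57780789062419261441+245·3312·3691479203918451648, 51841·3691479203918451648+3312·57780789062419261441) = (5990827771012465337616001,382739946785069045776560)

51841 3312
5374978561 343394784
557288527109761 35603857991376
57780789062419261441 3691479203918451648
5990827771012465337616001 382739946785069045776560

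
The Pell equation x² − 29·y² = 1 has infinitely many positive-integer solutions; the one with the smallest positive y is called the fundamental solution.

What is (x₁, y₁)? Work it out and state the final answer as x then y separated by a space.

9801 1820

√29 → a₀=5, period (2,1,1,2,10); ℓ=5 odd so k=9
a_0=5:  p_0=5·1+0=5,  q_0=5·0+1=1
…
a_5=10:  p_5=10·70+27=727,  q_5=10·13+5=135
a_6=2:  p_6=2·727+70=1524,  q_6=2·135+13=283
a_7=1:  p_7=1·1524+727=2251,  q_7=1·283+135=418
a_8=1:  p_8=1·2251+1524=3775,  q_8=1·418+283=701
a_9=2:  p_9=2·3775+2251=9801,  q_9=2·701+418=1820
fundamental: x₁=9801, y₁=1820  (since 96059601 − 29·3312400 = 1)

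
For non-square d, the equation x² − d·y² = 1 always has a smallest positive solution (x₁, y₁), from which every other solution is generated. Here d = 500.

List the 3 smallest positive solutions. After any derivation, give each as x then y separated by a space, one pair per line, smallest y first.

930249 41602
1730726404001 77400437796
3220013013190122249 144003359718540806

d=500: √d = [22; 2,1,3,2,1,…,1,2,44] (ℓ=14, even), read p_13/q_13
i=0: a=22 ⇒ p=22, q=1
i=1: a=2 ⇒ p=45, q=2
…
i=4: a=2 ⇒ p=559, q=25
i=5: a=1 ⇒ p=805, q=36
…
i=9: a=1 ⇒ p=30254, q=1353
i=10: a=2 ⇒ p=76317, q=3413
i=11: a=3 ⇒ p=259205, q=11592
i=12: a=1 ⇒ p=335522, q=15005
i=13: a=2 ⇒ p=930249, q=41602
fundamental: x₁=930249, y₁=41602  (since 865363202001 − 500·1730726404 = 1)
n=2: (930249,41602)∘(930249,41602) = (930249·930249+500·41602·41602, 930249·41602+41602·930249) = (1730726404001,77400437796)
n=3: (1730726404001,77400437796)∘(930249,41602) = (930249·1730726404001+500·41602·77400437796, 930249·77400437796+41602·1730726404001) = (3220013013190122249,144003359718540806)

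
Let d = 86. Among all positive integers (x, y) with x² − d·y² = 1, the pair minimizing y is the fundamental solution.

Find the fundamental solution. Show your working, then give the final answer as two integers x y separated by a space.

10405 1122

√86 → a₀=9, period (3,1,1,1,8,1,1,1,3,18); ℓ=10 even so k=9
k=0  a_k=9  p_k/q_k = 9/1
k=1  a_k=3  p_k/q_k = 28/3
k=2  a_k=1  p_k/q_k = 37/4
k=3  a_k=1  p_k/q_k = 65/7
k=4  a_k=1  p_k/q_k = 102/11
k=5  a_k=8  p_k/q_k = 881/95
k=6  a_k=1  p_k/q_k = 983/106
k=7  a_k=1  p_k/q_k = 1864/201
k=8  a_k=1  p_k/q_k = 2847/307
k=9  a_k=3  p_k/q_k = 10405/1122
fundamental: x₁=10405, y₁=1122  (since 108264025 − 86·1258884 = 1)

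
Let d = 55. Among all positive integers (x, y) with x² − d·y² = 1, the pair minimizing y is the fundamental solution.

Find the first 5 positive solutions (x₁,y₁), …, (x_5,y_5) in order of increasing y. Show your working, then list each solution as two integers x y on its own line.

89 12
15841 2136
2819609 380196
501874561 67672752
89330852249 12045369660

[7; 2,2,2,14] for √55; ℓ=4 ⇒ convergent index 3
a_0=7:  p_0=7·1+0=7,  q_0=7·0+1=1
a_1=2:  p_1=2·7+1=15,  q_1=2·1+0=2
a_2=2:  p_2=2·15+7=37,  q_2=2·2+1=5
a_3=2:  p_3=2·37+15=89,  q_3=2·5+2=12
(x₁, y₁) = (89, 12);  89² − 55·12² = 1 ✓
k=2:  x_2 = 89·89+55·12·12 = 15841,  y_2 = 89·12+12·89 = 2136
k=3:  x_3 = 89·15841+55·12·2136 = 2819609,  y_3 = 89·2136+12·15841 = 380196
k=4:  x_4 = 89·2819609+55·12·380196 = 501874561,  y_4 = 89·380196+12·2819609 = 67672752
k=5:  x_5 = 89·501874561+55·12·67672752 = 89330852249,  y_5 = 89·67672752+12·501874561 = 12045369660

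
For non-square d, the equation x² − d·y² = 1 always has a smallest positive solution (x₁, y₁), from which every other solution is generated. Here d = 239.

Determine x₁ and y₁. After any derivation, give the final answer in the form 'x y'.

[15; 2,5,1,2,4,15,4,2,1,5,2,30] for √239; ℓ=12 ⇒ convergent index 11
k=0  a_k=15  p_k/q_k = 15/1
k=1  a_k=2  p_k/q_k = 31/2
k=2  a_k=5  p_k/q_k = 170/11
k=3  a_k=1  p_k/q_k = 201/13
k=4  a_k=2  p_k/q_k = 572/37
…
k=6  a_k=15  p_k/q_k = 37907/2452
…
k=8  a_k=2  p_k/q_k = 346141/22390
…
k=10  a_k=5  p_k/q_k = 2847431/184185
k=11  a_k=2  p_k/q_k = 6195120/400729
→ (6195120, 400729).  Check: 6195120²=38379511814400, 239·400729²=38379511814399, difference 1.

6195120 400729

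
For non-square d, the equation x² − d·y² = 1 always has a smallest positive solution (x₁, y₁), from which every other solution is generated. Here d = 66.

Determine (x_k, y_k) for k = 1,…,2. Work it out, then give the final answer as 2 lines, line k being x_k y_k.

[8; 8,16] for √66; ℓ=2 ⇒ convergent index 1
step 0: (8, 1)  from 8·(1,0) + (0,1)
step 1: (65, 8)  from 8·(8,1) + (1,0)
fundamental: x₁=65, y₁=8  (since 4225 − 66·64 = 1)
(x_2, y_2) = (65·65 + 66·8·8, 65·8 + 8·65) = (8449, 1040)

65 8
8449 1040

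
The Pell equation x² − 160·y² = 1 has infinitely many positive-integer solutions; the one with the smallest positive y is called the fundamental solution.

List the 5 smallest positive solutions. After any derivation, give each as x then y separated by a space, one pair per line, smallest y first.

721 57
1039681 82194
1499219281 118523691
2161873163521 170911080228
3117419602578001 246453659165085

[12; 1,1,1,5,1,1,1,24] for √160; ℓ=8 ⇒ convergent index 7
i=0: a=12 ⇒ p=12, q=1
…
i=2: a=1 ⇒ p=25, q=2
i=3: a=1 ⇒ p=38, q=3
i=4: a=5 ⇒ p=215, q=17
i=5: a=1 ⇒ p=253, q=20
i=6: a=1 ⇒ p=468, q=37
i=7: a=1 ⇒ p=721, q=57
→ (721, 57).  Check: 721²=519841, 160·57²=519840, difference 1.
(721+57√160)^2 = 1039681 + 82194√160
(721+57√160)^3 = 1499219281 + 118523691√160
(721+57√160)^4 = 2161873163521 + 170911080228√160
(721+57√160)^5 = 3117419602578001 + 246453659165085√160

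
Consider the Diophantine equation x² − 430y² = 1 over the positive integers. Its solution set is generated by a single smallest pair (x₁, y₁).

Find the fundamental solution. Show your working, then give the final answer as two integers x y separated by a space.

[20; 1,2,1,3,1,…,2,1,40] for √430; ℓ=14 ⇒ convergent index 13
k=0  a_k=20  p_k/q_k = 20/1
k=1  a_k=1  p_k/q_k = 21/1
k=2  a_k=2  p_k/q_k = 62/3
k=3  a_k=1  p_k/q_k = 83/4
…
k=5  a_k=1  p_k/q_k = 394/19
…
k=7  a_k=8  p_k/q_k = 21794/1051
k=8  a_k=6  p_k/q_k = 133439/6435
…
k=10  a_k=3  p_k/q_k = 599138/28893
…
k=12  a_k=2  p_k/q_k = 2107880/101651
k=13  a_k=1  p_k/q_k = 2862251/138030
→ (2862251, 138030).  Check: 2862251²=8192480787001, 430·138030²=8192480787000, difference 1.

2862251 138030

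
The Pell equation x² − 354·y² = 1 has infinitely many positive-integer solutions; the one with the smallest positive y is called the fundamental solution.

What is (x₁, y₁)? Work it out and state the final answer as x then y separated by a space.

258065 13716

√354 = [18; 1,4,2,2,18,2,2,4,1,36, …], period ℓ=10 (even) → k=9
k=0  a_k=18  p_k/q_k = 18/1
…
k=2  a_k=4  p_k/q_k = 94/5
k=3  a_k=2  p_k/q_k = 207/11
k=4  a_k=2  p_k/q_k = 508/27
k=5  a_k=18  p_k/q_k = 9351/497
…
k=7  a_k=2  p_k/q_k = 47771/2539
k=8  a_k=4  p_k/q_k = 210294/11177
k=9  a_k=1  p_k/q_k = 258065/13716
(x₁, y₁) = (258065, 13716);  258065² − 354·13716² = 1 ✓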